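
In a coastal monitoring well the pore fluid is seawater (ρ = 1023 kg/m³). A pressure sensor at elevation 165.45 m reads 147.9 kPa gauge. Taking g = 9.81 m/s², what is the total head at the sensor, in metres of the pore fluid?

h ≈ 180.19 m

ψ = P/(ρg) = 147.9×1000 / (1023 × 9.81) = 14.74 m.
h = z + ψ = 165.45 + 14.74 = 180.19 m.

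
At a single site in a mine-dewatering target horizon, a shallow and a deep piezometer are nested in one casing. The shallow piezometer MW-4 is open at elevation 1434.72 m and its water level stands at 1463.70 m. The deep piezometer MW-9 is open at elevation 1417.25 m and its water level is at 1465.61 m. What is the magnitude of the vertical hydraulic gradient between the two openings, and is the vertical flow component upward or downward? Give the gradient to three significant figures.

|i_v| ≈ 0.109; vertical flow is upward

Total head at MW-4: h = 1463.70 m (water level in the standpipe).
Total head at MW-9: h = 1465.61 m.
Δh = h(MW-4) − h(MW-9) = 1463.70 − 1465.61 = -1.91 m.
Vertical separation Δz = 1434.72 − 1417.25 = 17.47 m.
|i_v| = |Δh| / Δz = 1.91 / 17.47 = 0.109.
Head is higher in the deep piezometer, so vertical flow is upward (discharge condition).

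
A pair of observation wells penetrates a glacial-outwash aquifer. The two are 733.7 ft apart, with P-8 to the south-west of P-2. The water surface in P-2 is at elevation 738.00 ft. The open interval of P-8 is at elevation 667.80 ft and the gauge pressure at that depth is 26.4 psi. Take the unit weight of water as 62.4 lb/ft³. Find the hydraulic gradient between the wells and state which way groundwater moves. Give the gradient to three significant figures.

Total head at P-2: h = 738.00 ft (water level in the piezometer is the total head).
Pressure head at P-8: ψ = 144·P/γ = 144 × 26.4 / 62.4 = 60.92 ft.
Total head at P-8: h = z + ψ = 667.80 + 60.92 = 728.72 ft.
Head difference: h(P-2) − h(P-8) = 738.00 − 728.72 = 9.28 ft.
Hydraulic gradient: i = |Δh| / L = 9.28 / 733.7 = 0.0126.
Flow is from higher to lower head: from P-2 toward P-8, i.e. toward the south-west.

i ≈ 0.0126; groundwater flows toward the south-west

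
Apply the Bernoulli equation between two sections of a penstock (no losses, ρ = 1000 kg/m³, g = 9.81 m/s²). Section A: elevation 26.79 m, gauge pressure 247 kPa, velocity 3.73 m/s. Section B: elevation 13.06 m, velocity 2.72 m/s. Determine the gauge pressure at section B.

P₂ ≈ 385 kPa

Pressure head at A: ψ₁ = P₁/(ρg) = 247×1000 / (1000 × 9.81) = 25.18 m.
Velocity heads: v₁²/2g = 3.73²/19.62 = 0.709 m; v₂²/2g = 2.72²/19.62 = 0.377 m.
Total head H = z₁ + ψ₁ + v₁²/2g = 26.79 + 25.18 + 0.709 = 52.68 m.
ψ₂ = H − z₂ − v₂²/2g = 52.68 − 13.06 − 0.377 = 39.24 m.
P₂ = ρgψ₂ = 1000 × 9.81 × 39.24 ≈ 385 kPa.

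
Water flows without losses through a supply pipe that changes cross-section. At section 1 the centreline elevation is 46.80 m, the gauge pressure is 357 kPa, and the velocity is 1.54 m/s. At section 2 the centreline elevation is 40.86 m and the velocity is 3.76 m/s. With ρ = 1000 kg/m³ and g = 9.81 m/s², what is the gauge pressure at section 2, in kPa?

P₂ ≈ 409 kPa

Pressure head at 1: ψ₁ = P₁/(ρg) = 357×1000 / (1000 × 9.81) = 36.39 m.
Velocity heads: v₁²/2g = 1.54²/19.62 = 0.121 m; v₂²/2g = 3.76²/19.62 = 0.721 m.
Total head H = z₁ + ψ₁ + v₁²/2g = 46.80 + 36.39 + 0.121 = 83.31 m.
ψ₂ = H − z₂ − v₂²/2g = 83.31 − 40.86 − 0.721 = 41.73 m.
P₂ = ρgψ₂ = 1000 × 9.81 × 41.73 ≈ 409 kPa.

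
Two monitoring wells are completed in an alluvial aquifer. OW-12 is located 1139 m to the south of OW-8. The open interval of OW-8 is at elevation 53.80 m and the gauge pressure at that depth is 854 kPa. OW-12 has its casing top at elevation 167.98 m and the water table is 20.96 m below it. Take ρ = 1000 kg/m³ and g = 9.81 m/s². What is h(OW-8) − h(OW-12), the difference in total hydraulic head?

Pressure head at OW-8: ψ = P/(ρg) = 854×1000 / (1000 × 9.81) = 87.05 m.
Total head at OW-8: h = z + ψ = 53.80 + 87.05 = 140.85 m.
Total head at OW-12: h = 167.98 − 20.96 = 147.02 m.
Head difference: h(OW-8) − h(OW-12) = 140.85 − 147.02 = -6.17 m.

Δh ≈ -6.17 m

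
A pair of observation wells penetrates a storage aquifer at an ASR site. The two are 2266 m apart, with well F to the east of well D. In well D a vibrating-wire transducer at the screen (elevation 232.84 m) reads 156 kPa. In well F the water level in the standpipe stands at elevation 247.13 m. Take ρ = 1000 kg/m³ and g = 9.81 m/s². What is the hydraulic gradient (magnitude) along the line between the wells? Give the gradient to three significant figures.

Pressure head at well D: ψ = P/(ρg) = 156×1000 / (1000 × 9.81) = 15.90 m.
Total head at well D: h = z + ψ = 232.84 + 15.90 = 248.74 m.
Total head at well F: h = 247.13 m (water level in the piezometer is the total head).
Head difference: h(well D) − h(well F) = 248.74 − 247.13 = 1.61 m.
Hydraulic gradient: i = |Δh| / L = 1.61 / 2266 = 0.000711.

i ≈ 0.000711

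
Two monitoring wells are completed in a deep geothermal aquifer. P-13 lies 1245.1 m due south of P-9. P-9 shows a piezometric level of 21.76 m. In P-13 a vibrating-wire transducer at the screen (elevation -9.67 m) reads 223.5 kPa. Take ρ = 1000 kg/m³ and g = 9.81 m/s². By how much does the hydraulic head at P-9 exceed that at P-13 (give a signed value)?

Δh ≈ 8.65 m

Total head at P-9: h = 21.76 m (water level in the piezometer is the total head).
Pressure head at P-13: ψ = P/(ρg) = 223.5×1000 / (1000 × 9.81) = 22.78 m.
Total head at P-13: h = z + ψ = -9.67 + 22.78 = 13.11 m.
Head difference: h(P-9) − h(P-13) = 21.76 − 13.11 = 8.65 m.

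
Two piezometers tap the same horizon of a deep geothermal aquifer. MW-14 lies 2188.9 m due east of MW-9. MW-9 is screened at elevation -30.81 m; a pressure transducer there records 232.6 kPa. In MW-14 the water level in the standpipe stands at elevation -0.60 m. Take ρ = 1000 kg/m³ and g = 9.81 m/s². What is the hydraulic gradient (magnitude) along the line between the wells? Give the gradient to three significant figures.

i ≈ 0.00297

Pressure head at MW-9: ψ = P/(ρg) = 232.6×1000 / (1000 × 9.81) = 23.71 m.
Total head at MW-9: h = z + ψ = -30.81 + 23.71 = -7.10 m.
Total head at MW-14: h = -0.60 m (water level in the piezometer is the total head).
Head difference: h(MW-9) − h(MW-14) = -7.10 − (-0.60) = -6.50 m.
Hydraulic gradient: i = |Δh| / L = 6.50 / 2188.9 = 0.00297.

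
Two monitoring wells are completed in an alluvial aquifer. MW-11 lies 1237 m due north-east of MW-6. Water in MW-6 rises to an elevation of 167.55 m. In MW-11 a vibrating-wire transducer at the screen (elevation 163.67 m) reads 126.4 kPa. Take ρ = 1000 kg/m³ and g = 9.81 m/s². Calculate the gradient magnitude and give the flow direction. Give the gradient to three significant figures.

Total head at MW-6: h = 167.55 m (water level in the piezometer is the total head).
Pressure head at MW-11: ψ = P/(ρg) = 126.4×1000 / (1000 × 9.81) = 12.88 m.
Total head at MW-11: h = z + ψ = 163.67 + 12.88 = 176.55 m.
Head difference: h(MW-6) − h(MW-11) = 167.55 − 176.55 = -9.00 m.
Hydraulic gradient: i = |Δh| / L = 9.00 / 1237 = 0.00728.
Flow is from higher to lower head: from MW-11 toward MW-6, i.e. toward the south-west.

i ≈ 0.00728; groundwater flows toward the south-west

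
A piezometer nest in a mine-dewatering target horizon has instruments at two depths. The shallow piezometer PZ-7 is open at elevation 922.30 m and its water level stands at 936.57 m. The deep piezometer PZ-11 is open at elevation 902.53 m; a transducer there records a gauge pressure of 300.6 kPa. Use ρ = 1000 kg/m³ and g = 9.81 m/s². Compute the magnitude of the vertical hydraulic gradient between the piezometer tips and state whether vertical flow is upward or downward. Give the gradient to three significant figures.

Total head at PZ-7: h = 936.57 m (water level in the standpipe).
Pressure head at PZ-11: ψ = P/(ρg) = 300.6×1000 / (1000 × 9.81) = 30.64 m.
Total head at PZ-11: h = z + ψ = 902.53 + 30.64 = 933.17 m.
Δh = h(PZ-7) − h(PZ-11) = 936.57 − 933.17 = 3.40 m.
Vertical separation Δz = 922.30 − 902.53 = 19.77 m.
|i_v| = |Δh| / Δz = 3.40 / 19.77 = 0.172.
Head is higher in the shallow piezometer, so vertical flow is downward (recharge condition).

|i_v| ≈ 0.172; vertical flow is downward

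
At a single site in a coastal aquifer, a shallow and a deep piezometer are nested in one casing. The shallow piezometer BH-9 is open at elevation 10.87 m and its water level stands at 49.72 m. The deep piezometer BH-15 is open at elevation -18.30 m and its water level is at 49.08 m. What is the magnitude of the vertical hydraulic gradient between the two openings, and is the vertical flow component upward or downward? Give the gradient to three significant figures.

|i_v| ≈ 0.0219; vertical flow is downward

Total head at BH-9: h = 49.72 m (water level in the standpipe).
Total head at BH-15: h = 49.08 m.
Δh = h(BH-9) − h(BH-15) = 49.72 − 49.08 = 0.64 m.
Vertical separation Δz = 10.87 − (-18.30) = 29.17 m.
|i_v| = |Δh| / Δz = 0.64 / 29.17 = 0.0219.
Head is higher in the shallow piezometer, so vertical flow is downward (recharge condition).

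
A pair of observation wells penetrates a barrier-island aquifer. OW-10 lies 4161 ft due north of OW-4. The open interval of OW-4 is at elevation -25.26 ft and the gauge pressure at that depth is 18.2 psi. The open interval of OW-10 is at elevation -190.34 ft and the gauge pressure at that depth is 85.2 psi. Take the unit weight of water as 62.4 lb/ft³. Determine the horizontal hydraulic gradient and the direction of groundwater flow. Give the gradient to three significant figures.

Pressure head at OW-4: ψ = 144·P/γ = 144 × 18.2 / 62.4 = 42.00 ft.
Total head at OW-4: h = z + ψ = -25.26 + 42.00 = 16.74 ft.
Pressure head at OW-10: ψ = 144·P/γ = 144 × 85.2 / 62.4 = 196.62 ft.
Total head at OW-10: h = z + ψ = -190.34 + 196.62 = 6.28 ft.
Head difference: h(OW-4) − h(OW-10) = 16.74 − 6.28 = 10.46 ft.
Hydraulic gradient: i = |Δh| / L = 10.46 / 4161 = 0.00251.
Flow is from higher to lower head: from OW-4 toward OW-10, i.e. toward the north.

i ≈ 0.00251; groundwater flows toward the north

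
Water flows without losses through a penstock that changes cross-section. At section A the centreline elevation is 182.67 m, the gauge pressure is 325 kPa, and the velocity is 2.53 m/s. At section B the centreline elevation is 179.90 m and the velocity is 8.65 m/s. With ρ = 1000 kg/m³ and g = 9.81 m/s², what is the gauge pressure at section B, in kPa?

P₂ ≈ 318 kPa

Pressure head at A: ψ₁ = P₁/(ρg) = 325×1000 / (1000 × 9.81) = 33.13 m.
Velocity heads: v₁²/2g = 2.53²/19.62 = 0.326 m; v₂²/2g = 8.65²/19.62 = 3.814 m.
Total head H = z₁ + ψ₁ + v₁²/2g = 182.67 + 33.13 + 0.326 = 216.13 m.
ψ₂ = H − z₂ − v₂²/2g = 216.13 − 179.90 − 3.814 = 32.42 m.
P₂ = ρgψ₂ = 1000 × 9.81 × 32.42 ≈ 318 kPa.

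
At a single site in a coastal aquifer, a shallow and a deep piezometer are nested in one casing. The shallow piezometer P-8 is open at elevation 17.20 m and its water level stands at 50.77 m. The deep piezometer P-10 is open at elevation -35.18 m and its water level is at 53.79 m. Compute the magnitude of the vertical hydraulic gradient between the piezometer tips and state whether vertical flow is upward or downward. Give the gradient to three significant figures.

|i_v| ≈ 0.0577; vertical flow is upward

Total head at P-8: h = 50.77 m (water level in the standpipe).
Total head at P-10: h = 53.79 m.
Δh = h(P-8) − h(P-10) = 50.77 − 53.79 = -3.02 m.
Vertical separation Δz = 17.20 − (-35.18) = 52.38 m.
|i_v| = |Δh| / Δz = 3.02 / 52.38 = 0.0577.
Head is higher in the deep piezometer, so vertical flow is upward (discharge condition).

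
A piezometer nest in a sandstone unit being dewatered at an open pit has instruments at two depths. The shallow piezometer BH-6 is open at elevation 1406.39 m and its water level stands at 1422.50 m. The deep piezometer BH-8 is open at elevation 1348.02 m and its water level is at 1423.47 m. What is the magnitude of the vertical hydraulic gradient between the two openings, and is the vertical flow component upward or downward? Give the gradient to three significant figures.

Total head at BH-6: h = 1422.50 m (water level in the standpipe).
Total head at BH-8: h = 1423.47 m.
Δh = h(BH-6) − h(BH-8) = 1422.50 − 1423.47 = -0.97 m.
Vertical separation Δz = 1406.39 − 1348.02 = 58.37 m.
|i_v| = |Δh| / Δz = 0.97 / 58.37 = 0.0166.
Head is higher in the deep piezometer, so vertical flow is upward (discharge condition).

|i_v| ≈ 0.0166; vertical flow is upward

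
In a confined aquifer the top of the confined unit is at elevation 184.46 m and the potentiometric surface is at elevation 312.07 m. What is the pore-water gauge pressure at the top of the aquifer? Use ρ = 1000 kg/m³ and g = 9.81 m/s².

P ≈ 1250 kPa

Pressure head at the aquifer top: ψ = h − z = 312.07 − 184.46 = 127.61 m.
P = ρgψ = 1000 × 9.81 × 127.61 = 1251854 Pa ≈ 1250 kPa.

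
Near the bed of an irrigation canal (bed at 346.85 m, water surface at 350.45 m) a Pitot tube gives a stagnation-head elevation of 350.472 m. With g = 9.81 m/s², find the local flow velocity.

v ≈ 0.657 m/s

Near the bed, under hydrostatic conditions, the piezometric head (z + ψ) equals the free-surface elevation, 350.45 m.
Velocity head = total − piezometric = 350.472 − 350.45 = 0.022 m.
v = √(2g·h_v) = √(2 × 9.81 × 0.022) = 0.657 m/s.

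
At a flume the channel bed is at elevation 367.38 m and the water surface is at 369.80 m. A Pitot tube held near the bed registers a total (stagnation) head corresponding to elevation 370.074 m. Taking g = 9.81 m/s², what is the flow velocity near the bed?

v ≈ 2.32 m/s

Near the bed, under hydrostatic conditions, the piezometric head (z + ψ) equals the free-surface elevation, 369.80 m.
Velocity head = total − piezometric = 370.074 − 369.80 = 0.274 m.
v = √(2g·h_v) = √(2 × 9.81 × 0.274) = 2.32 m/s.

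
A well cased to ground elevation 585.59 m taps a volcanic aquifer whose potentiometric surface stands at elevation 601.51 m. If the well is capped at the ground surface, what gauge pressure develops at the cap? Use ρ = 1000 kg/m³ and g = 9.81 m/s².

P ≈ 156 kPa

Head above the cap: Δh = 601.51 − 585.59 = 15.92 m.
P = ρgΔh = 1000 × 9.81 × 15.92 = 156175 Pa ≈ 156 kPa.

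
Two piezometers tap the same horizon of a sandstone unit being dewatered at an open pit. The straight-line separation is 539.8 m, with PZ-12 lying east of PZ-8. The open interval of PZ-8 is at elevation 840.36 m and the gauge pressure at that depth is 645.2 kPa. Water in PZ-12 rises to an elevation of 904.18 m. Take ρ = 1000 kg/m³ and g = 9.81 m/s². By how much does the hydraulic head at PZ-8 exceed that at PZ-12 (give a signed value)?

Pressure head at PZ-8: ψ = P/(ρg) = 645.2×1000 / (1000 × 9.81) = 65.77 m.
Total head at PZ-8: h = z + ψ = 840.36 + 65.77 = 906.13 m.
Total head at PZ-12: h = 904.18 m (water level in the piezometer is the total head).
Head difference: h(PZ-8) − h(PZ-12) = 906.13 − 904.18 = 1.95 m.

Δh ≈ 1.95 m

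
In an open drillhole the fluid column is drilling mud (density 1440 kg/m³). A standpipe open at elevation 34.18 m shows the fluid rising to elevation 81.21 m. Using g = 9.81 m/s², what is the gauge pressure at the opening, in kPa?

Pressure head ψ = h − z = 81.21 − 34.18 = 47.03 m.
P = ρgψ = 1440 × 9.81 × 47.03 = 664365 Pa ≈ 664 kPa.

P ≈ 664 kPa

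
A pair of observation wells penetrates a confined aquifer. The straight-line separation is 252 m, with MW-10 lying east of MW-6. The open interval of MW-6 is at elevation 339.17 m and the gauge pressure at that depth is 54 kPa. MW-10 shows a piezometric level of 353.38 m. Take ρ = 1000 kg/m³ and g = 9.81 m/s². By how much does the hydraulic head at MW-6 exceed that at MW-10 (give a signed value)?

Pressure head at MW-6: ψ = P/(ρg) = 54×1000 / (1000 × 9.81) = 5.50 m.
Total head at MW-6: h = z + ψ = 339.17 + 5.50 = 344.67 m.
Total head at MW-10: h = 353.38 m (water level in the piezometer is the total head).
Head difference: h(MW-6) − h(MW-10) = 344.67 − 353.38 = -8.71 m.

Δh ≈ -8.71 m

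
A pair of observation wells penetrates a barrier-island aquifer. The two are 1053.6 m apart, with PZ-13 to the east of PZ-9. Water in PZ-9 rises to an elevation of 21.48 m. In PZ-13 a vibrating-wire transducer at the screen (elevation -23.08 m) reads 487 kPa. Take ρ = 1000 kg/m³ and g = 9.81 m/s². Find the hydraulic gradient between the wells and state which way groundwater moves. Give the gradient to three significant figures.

i ≈ 0.00482; groundwater flows toward the west

Total head at PZ-9: h = 21.48 m (water level in the piezometer is the total head).
Pressure head at PZ-13: ψ = P/(ρg) = 487×1000 / (1000 × 9.81) = 49.64 m.
Total head at PZ-13: h = z + ψ = -23.08 + 49.64 = 26.56 m.
Head difference: h(PZ-9) − h(PZ-13) = 21.48 − 26.56 = -5.08 m.
Hydraulic gradient: i = |Δh| / L = 5.08 / 1053.6 = 0.00482.
Flow is from higher to lower head: from PZ-13 toward PZ-9, i.e. toward the west.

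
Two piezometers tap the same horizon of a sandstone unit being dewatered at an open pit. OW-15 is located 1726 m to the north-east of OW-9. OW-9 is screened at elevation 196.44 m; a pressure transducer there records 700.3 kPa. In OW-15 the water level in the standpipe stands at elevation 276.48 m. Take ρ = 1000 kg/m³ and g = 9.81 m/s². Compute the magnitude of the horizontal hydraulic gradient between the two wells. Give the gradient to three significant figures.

Pressure head at OW-9: ψ = P/(ρg) = 700.3×1000 / (1000 × 9.81) = 71.39 m.
Total head at OW-9: h = z + ψ = 196.44 + 71.39 = 267.83 m.
Total head at OW-15: h = 276.48 m (water level in the piezometer is the total head).
Head difference: h(OW-9) − h(OW-15) = 267.83 − 276.48 = -8.65 m.
Hydraulic gradient: i = |Δh| / L = 8.65 / 1726 = 0.00501.

i ≈ 0.00501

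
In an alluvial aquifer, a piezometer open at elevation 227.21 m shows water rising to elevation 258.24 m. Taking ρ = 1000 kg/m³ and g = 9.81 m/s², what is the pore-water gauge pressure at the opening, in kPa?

Pressure head ψ = h − z = 258.24 − 227.21 = 31.03 m.
P = ρgψ = 1000 × 9.81 × 31.03 = 304404 Pa ≈ 304 kPa.

P ≈ 304 kPa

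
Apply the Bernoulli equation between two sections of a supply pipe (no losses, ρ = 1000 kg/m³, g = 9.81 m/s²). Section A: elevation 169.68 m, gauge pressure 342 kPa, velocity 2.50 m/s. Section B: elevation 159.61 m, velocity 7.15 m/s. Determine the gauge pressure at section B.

Pressure head at A: ψ₁ = P₁/(ρg) = 342×1000 / (1000 × 9.81) = 34.86 m.
Velocity heads: v₁²/2g = 2.50²/19.62 = 0.319 m; v₂²/2g = 7.15²/19.62 = 2.606 m.
Total head H = z₁ + ψ₁ + v₁²/2g = 169.68 + 34.86 + 0.319 = 204.86 m.
ψ₂ = H − z₂ − v₂²/2g = 204.86 − 159.61 − 2.606 = 42.64 m.
P₂ = ρgψ₂ = 1000 × 9.81 × 42.64 ≈ 418 kPa.

P₂ ≈ 418 kPa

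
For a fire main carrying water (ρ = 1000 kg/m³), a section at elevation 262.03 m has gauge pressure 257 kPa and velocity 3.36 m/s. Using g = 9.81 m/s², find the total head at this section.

Pressure head ψ = P/(ρg) = 257×1000 / (1000 × 9.81) = 26.20 m.
Velocity head = v²/(2g) = 3.36² / (2 × 9.81) = 0.575 m.
h = z + ψ + v²/(2g) = 262.03 + 26.20 + 0.575 = 288.80 m.

h ≈ 288.80 m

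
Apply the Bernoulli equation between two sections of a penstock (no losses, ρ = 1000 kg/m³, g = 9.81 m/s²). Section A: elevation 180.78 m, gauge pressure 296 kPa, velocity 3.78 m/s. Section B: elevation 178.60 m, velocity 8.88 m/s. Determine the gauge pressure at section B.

Pressure head at A: ψ₁ = P₁/(ρg) = 296×1000 / (1000 × 9.81) = 30.17 m.
Velocity heads: v₁²/2g = 3.78²/19.62 = 0.728 m; v₂²/2g = 8.88²/19.62 = 4.019 m.
Total head H = z₁ + ψ₁ + v₁²/2g = 180.78 + 30.17 + 0.728 = 211.68 m.
ψ₂ = H − z₂ − v₂²/2g = 211.68 − 178.60 − 4.019 = 29.06 m.
P₂ = ρgψ₂ = 1000 × 9.81 × 29.06 ≈ 285 kPa.

P₂ ≈ 285 kPa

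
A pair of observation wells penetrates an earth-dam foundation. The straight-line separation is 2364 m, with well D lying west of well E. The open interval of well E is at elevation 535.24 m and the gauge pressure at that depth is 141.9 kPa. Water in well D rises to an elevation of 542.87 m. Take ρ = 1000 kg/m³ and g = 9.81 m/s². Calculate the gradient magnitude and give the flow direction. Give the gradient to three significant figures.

Pressure head at well E: ψ = P/(ρg) = 141.9×1000 / (1000 × 9.81) = 14.46 m.
Total head at well E: h = z + ψ = 535.24 + 14.46 = 549.70 m.
Total head at well D: h = 542.87 m (water level in the piezometer is the total head).
Head difference: h(well E) − h(well D) = 549.70 − 542.87 = 6.83 m.
Hydraulic gradient: i = |Δh| / L = 6.83 / 2364 = 0.00289.
Flow is from higher to lower head: from well E toward well D, i.e. toward the west.

i ≈ 0.00289; groundwater flows toward the west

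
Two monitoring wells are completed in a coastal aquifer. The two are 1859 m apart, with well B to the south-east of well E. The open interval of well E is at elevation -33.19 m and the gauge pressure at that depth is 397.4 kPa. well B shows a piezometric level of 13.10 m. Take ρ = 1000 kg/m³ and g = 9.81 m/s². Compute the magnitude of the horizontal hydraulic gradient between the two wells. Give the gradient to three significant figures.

Pressure head at well E: ψ = P/(ρg) = 397.4×1000 / (1000 × 9.81) = 40.51 m.
Total head at well E: h = z + ψ = -33.19 + 40.51 = 7.32 m.
Total head at well B: h = 13.10 m (water level in the piezometer is the total head).
Head difference: h(well E) − h(well B) = 7.32 − 13.10 = -5.78 m.
Hydraulic gradient: i = |Δh| / L = 5.78 / 1859 = 0.00311.

i ≈ 0.00311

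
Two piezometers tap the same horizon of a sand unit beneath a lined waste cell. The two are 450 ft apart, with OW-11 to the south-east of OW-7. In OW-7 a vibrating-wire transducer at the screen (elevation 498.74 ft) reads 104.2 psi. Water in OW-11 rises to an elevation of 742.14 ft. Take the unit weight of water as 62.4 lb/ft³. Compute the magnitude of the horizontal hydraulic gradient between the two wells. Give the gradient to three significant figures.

Pressure head at OW-7: ψ = 144·P/γ = 144 × 104.2 / 62.4 = 240.46 ft.
Total head at OW-7: h = z + ψ = 498.74 + 240.46 = 739.20 ft.
Total head at OW-11: h = 742.14 ft (water level in the piezometer is the total head).
Head difference: h(OW-7) − h(OW-11) = 739.20 − 742.14 = -2.94 ft.
Hydraulic gradient: i = |Δh| / L = 2.94 / 450 = 0.00653.

i ≈ 0.00653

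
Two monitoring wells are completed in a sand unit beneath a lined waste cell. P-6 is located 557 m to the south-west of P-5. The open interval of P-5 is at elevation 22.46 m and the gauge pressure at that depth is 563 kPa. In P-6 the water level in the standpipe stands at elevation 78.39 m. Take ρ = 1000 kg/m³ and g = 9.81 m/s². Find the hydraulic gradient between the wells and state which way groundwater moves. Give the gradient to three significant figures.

i ≈ 0.00262; groundwater flows toward the south-west

Pressure head at P-5: ψ = P/(ρg) = 563×1000 / (1000 × 9.81) = 57.39 m.
Total head at P-5: h = z + ψ = 22.46 + 57.39 = 79.85 m.
Total head at P-6: h = 78.39 m (water level in the piezometer is the total head).
Head difference: h(P-5) − h(P-6) = 79.85 − 78.39 = 1.46 m.
Hydraulic gradient: i = |Δh| / L = 1.46 / 557 = 0.00262.
Flow is from higher to lower head: from P-5 toward P-6, i.e. toward the south-west.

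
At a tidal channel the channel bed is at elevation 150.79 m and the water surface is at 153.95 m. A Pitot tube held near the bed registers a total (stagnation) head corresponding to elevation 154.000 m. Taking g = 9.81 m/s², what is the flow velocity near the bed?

Near the bed, under hydrostatic conditions, the piezometric head (z + ψ) equals the free-surface elevation, 153.95 m.
Velocity head = total − piezometric = 154.000 − 153.95 = 0.050 m.
v = √(2g·h_v) = √(2 × 9.81 × 0.050) = 0.990 m/s.

v ≈ 0.990 m/s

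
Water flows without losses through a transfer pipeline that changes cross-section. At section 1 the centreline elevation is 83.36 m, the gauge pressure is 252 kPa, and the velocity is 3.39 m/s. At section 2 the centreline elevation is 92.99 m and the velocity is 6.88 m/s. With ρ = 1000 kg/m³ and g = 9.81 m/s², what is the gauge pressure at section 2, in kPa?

P₂ ≈ 140 kPa

Pressure head at 1: ψ₁ = P₁/(ρg) = 252×1000 / (1000 × 9.81) = 25.69 m.
Velocity heads: v₁²/2g = 3.39²/19.62 = 0.586 m; v₂²/2g = 6.88²/19.62 = 2.413 m.
Total head H = z₁ + ψ₁ + v₁²/2g = 83.36 + 25.69 + 0.586 = 109.64 m.
ψ₂ = H − z₂ − v₂²/2g = 109.64 − 92.99 − 2.413 = 14.24 m.
P₂ = ρgψ₂ = 1000 × 9.81 × 14.24 ≈ 140 kPa.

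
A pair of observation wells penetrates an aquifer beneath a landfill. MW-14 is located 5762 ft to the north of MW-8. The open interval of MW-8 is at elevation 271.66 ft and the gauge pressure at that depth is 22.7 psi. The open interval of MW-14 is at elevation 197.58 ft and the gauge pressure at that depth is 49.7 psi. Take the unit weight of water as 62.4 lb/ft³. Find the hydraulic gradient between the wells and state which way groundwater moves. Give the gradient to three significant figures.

i ≈ 0.00204; groundwater flows toward the north

Pressure head at MW-8: ψ = 144·P/γ = 144 × 22.7 / 62.4 = 52.38 ft.
Total head at MW-8: h = z + ψ = 271.66 + 52.38 = 324.04 ft.
Pressure head at MW-14: ψ = 144·P/γ = 144 × 49.7 / 62.4 = 114.69 ft.
Total head at MW-14: h = z + ψ = 197.58 + 114.69 = 312.27 ft.
Head difference: h(MW-8) − h(MW-14) = 324.04 − 312.27 = 11.77 ft.
Hydraulic gradient: i = |Δh| / L = 11.77 / 5762 = 0.00204.
Flow is from higher to lower head: from MW-8 toward MW-14, i.e. toward the north.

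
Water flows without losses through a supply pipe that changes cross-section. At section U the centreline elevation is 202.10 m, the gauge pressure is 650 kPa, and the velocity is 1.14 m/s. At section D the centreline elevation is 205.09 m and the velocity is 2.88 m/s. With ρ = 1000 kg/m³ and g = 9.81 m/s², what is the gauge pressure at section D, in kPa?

P₂ ≈ 617 kPa

Pressure head at U: ψ₁ = P₁/(ρg) = 650×1000 / (1000 × 9.81) = 66.26 m.
Velocity heads: v₁²/2g = 1.14²/19.62 = 0.066 m; v₂²/2g = 2.88²/19.62 = 0.423 m.
Total head H = z₁ + ψ₁ + v₁²/2g = 202.10 + 66.26 + 0.066 = 268.43 m.
ψ₂ = H − z₂ − v₂²/2g = 268.43 − 205.09 − 0.423 = 62.92 m.
P₂ = ρgψ₂ = 1000 × 9.81 × 62.92 ≈ 617 kPa.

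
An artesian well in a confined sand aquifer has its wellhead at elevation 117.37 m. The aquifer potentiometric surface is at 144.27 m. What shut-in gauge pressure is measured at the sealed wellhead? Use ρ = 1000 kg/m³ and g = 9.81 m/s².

Head above the cap: Δh = 144.27 − 117.37 = 26.90 m.
P = ρgΔh = 1000 × 9.81 × 26.90 = 263889 Pa ≈ 264 kPa.

P ≈ 264 kPa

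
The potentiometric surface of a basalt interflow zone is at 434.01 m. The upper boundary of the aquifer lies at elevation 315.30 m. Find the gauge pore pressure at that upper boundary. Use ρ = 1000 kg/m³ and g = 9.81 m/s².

Pressure head at the aquifer top: ψ = h − z = 434.01 − 315.30 = 118.71 m.
P = ρgψ = 1000 × 9.81 × 118.71 = 1164545 Pa ≈ 1160 kPa.

P ≈ 1160 kPa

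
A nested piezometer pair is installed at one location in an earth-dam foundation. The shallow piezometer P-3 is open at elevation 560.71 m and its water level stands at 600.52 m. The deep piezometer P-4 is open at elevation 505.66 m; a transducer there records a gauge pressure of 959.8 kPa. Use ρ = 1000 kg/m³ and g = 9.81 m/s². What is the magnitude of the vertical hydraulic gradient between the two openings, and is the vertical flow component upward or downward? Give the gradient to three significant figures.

Total head at P-3: h = 600.52 m (water level in the standpipe).
Pressure head at P-4: ψ = P/(ρg) = 959.8×1000 / (1000 × 9.81) = 97.84 m.
Total head at P-4: h = z + ψ = 505.66 + 97.84 = 603.50 m.
Δh = h(P-3) − h(P-4) = 600.52 − 603.50 = -2.98 m.
Vertical separation Δz = 560.71 − 505.66 = 55.05 m.
|i_v| = |Δh| / Δz = 2.98 / 55.05 = 0.0541.
Head is higher in the deep piezometer, so vertical flow is upward (discharge condition).

|i_v| ≈ 0.0541; vertical flow is upward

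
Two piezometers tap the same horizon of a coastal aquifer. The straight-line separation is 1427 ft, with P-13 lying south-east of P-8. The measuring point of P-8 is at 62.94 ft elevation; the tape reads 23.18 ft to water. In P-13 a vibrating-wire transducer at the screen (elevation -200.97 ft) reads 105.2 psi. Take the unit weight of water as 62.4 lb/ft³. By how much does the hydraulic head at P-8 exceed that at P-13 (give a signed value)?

Total head at P-8: h = 62.94 − 23.18 = 39.76 ft.
Pressure head at P-13: ψ = 144·P/γ = 144 × 105.2 / 62.4 = 242.77 ft.
Total head at P-13: h = z + ψ = -200.97 + 242.77 = 41.80 ft.
Head difference: h(P-8) − h(P-13) = 39.76 − 41.80 = -2.04 ft.

Δh ≈ -2.04 ft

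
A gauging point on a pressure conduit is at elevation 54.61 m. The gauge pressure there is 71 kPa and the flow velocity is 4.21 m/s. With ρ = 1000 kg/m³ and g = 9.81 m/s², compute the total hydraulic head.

h ≈ 62.75 m

Pressure head ψ = P/(ρg) = 71×1000 / (1000 × 9.81) = 7.24 m.
Velocity head = v²/(2g) = 4.21² / (2 × 9.81) = 0.903 m.
h = z + ψ + v²/(2g) = 54.61 + 7.24 + 0.903 = 62.75 m.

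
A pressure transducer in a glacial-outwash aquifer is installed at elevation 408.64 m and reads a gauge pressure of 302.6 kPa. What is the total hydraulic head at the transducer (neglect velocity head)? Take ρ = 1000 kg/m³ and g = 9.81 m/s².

ψ = P/(ρg) = 302.6×1000 / (1000 × 9.81) = 30.85 m.
h = z + ψ = 408.64 + 30.85 = 439.49 m.

h ≈ 439.49 m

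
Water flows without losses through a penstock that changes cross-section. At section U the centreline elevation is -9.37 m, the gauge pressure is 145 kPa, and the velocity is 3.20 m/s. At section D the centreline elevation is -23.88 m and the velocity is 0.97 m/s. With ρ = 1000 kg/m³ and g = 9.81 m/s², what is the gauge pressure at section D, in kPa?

P₂ ≈ 292 kPa

Pressure head at U: ψ₁ = P₁/(ρg) = 145×1000 / (1000 × 9.81) = 14.78 m.
Velocity heads: v₁²/2g = 3.20²/19.62 = 0.522 m; v₂²/2g = 0.97²/19.62 = 0.048 m.
Total head H = z₁ + ψ₁ + v₁²/2g = -9.37 + 14.78 + 0.522 = 5.93 m.
ψ₂ = H − z₂ − v₂²/2g = 5.93 − (-23.88) − 0.048 = 29.76 m.
P₂ = ρgψ₂ = 1000 × 9.81 × 29.76 ≈ 292 kPa.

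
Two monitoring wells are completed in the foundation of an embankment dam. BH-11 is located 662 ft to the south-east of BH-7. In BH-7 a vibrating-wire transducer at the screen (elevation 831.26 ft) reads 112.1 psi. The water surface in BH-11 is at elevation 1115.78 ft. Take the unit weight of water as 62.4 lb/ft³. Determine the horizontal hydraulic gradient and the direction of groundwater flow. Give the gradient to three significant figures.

i ≈ 0.0390; groundwater flows toward the north-west

Pressure head at BH-7: ψ = 144·P/γ = 144 × 112.1 / 62.4 = 258.69 ft.
Total head at BH-7: h = z + ψ = 831.26 + 258.69 = 1089.95 ft.
Total head at BH-11: h = 1115.78 ft (water level in the piezometer is the total head).
Head difference: h(BH-7) − h(BH-11) = 1089.95 − 1115.78 = -25.83 ft.
Hydraulic gradient: i = |Δh| / L = 25.83 / 662 = 0.0390.
Flow is from higher to lower head: from BH-11 toward BH-7, i.e. toward the north-west.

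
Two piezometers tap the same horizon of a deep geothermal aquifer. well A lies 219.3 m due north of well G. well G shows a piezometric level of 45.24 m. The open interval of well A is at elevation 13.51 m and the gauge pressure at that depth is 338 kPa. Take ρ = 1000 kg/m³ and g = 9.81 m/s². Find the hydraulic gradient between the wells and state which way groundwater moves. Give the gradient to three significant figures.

i ≈ 0.0124; groundwater flows toward the south

Total head at well G: h = 45.24 m (water level in the piezometer is the total head).
Pressure head at well A: ψ = P/(ρg) = 338×1000 / (1000 × 9.81) = 34.45 m.
Total head at well A: h = z + ψ = 13.51 + 34.45 = 47.96 m.
Head difference: h(well G) − h(well A) = 45.24 − 47.96 = -2.72 m.
Hydraulic gradient: i = |Δh| / L = 2.72 / 219.3 = 0.0124.
Flow is from higher to lower head: from well A toward well G, i.e. toward the south.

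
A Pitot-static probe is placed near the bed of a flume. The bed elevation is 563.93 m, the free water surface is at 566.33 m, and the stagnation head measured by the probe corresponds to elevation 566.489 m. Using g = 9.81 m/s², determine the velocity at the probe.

Near the bed, under hydrostatic conditions, the piezometric head (z + ψ) equals the free-surface elevation, 566.33 m.
Velocity head = total − piezometric = 566.489 − 566.33 = 0.159 m.
v = √(2g·h_v) = √(2 × 9.81 × 0.159) = 1.77 m/s.

v ≈ 1.77 m/s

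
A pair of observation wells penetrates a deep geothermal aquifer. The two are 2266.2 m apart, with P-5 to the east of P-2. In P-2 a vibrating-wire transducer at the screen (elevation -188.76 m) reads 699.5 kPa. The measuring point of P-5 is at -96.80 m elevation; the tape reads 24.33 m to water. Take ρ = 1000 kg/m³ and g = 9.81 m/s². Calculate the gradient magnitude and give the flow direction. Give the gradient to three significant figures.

i ≈ 0.00162; groundwater flows toward the east

Pressure head at P-2: ψ = P/(ρg) = 699.5×1000 / (1000 × 9.81) = 71.30 m.
Total head at P-2: h = z + ψ = -188.76 + 71.30 = -117.46 m.
Total head at P-5: h = -96.80 − 24.33 = -121.13 m.
Head difference: h(P-2) − h(P-5) = -117.46 − (-121.13) = 3.67 m.
Hydraulic gradient: i = |Δh| / L = 3.67 / 2266.2 = 0.00162.
Flow is from higher to lower head: from P-2 toward P-5, i.e. toward the east.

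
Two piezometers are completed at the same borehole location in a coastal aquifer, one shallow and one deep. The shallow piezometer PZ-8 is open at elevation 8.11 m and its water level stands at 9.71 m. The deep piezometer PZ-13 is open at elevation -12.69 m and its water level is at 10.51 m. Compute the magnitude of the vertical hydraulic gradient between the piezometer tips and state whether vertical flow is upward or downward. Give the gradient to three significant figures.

|i_v| ≈ 0.0385; vertical flow is upward

Total head at PZ-8: h = 9.71 m (water level in the standpipe).
Total head at PZ-13: h = 10.51 m.
Δh = h(PZ-8) − h(PZ-13) = 9.71 − 10.51 = -0.80 m.
Vertical separation Δz = 8.11 − (-12.69) = 20.80 m.
|i_v| = |Δh| / Δz = 0.80 / 20.80 = 0.0385.
Head is higher in the deep piezometer, so vertical flow is upward (discharge condition).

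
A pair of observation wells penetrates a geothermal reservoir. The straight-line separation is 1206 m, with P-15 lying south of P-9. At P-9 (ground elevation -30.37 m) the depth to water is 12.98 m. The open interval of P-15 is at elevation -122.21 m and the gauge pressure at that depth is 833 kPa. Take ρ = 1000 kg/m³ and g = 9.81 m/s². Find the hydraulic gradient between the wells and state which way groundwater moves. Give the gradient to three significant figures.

i ≈ 0.00502; groundwater flows toward the north

Total head at P-9: h = -30.37 − 12.98 = -43.35 m.
Pressure head at P-15: ψ = P/(ρg) = 833×1000 / (1000 × 9.81) = 84.91 m.
Total head at P-15: h = z + ψ = -122.21 + 84.91 = -37.30 m.
Head difference: h(P-9) − h(P-15) = -43.35 − (-37.30) = -6.05 m.
Hydraulic gradient: i = |Δh| / L = 6.05 / 1206 = 0.00502.
Flow is from higher to lower head: from P-15 toward P-9, i.e. toward the north.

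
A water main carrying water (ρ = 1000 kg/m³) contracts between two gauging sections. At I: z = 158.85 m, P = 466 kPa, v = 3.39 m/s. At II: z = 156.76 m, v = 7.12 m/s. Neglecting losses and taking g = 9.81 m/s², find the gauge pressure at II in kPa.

P₂ ≈ 467 kPa

Pressure head at I: ψ₁ = P₁/(ρg) = 466×1000 / (1000 × 9.81) = 47.50 m.
Velocity heads: v₁²/2g = 3.39²/19.62 = 0.586 m; v₂²/2g = 7.12²/19.62 = 2.584 m.
Total head H = z₁ + ψ₁ + v₁²/2g = 158.85 + 47.50 + 0.586 = 206.94 m.
ψ₂ = H − z₂ − v₂²/2g = 206.94 − 156.76 − 2.584 = 47.60 m.
P₂ = ρgψ₂ = 1000 × 9.81 × 47.60 ≈ 467 kPa.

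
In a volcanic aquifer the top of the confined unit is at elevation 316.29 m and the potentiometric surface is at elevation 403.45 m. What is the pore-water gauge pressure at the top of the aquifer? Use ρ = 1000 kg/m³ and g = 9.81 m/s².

P ≈ 855 kPa

Pressure head at the aquifer top: ψ = h − z = 403.45 − 316.29 = 87.16 m.
P = ρgψ = 1000 × 9.81 × 87.16 = 855040 Pa ≈ 855 kPa.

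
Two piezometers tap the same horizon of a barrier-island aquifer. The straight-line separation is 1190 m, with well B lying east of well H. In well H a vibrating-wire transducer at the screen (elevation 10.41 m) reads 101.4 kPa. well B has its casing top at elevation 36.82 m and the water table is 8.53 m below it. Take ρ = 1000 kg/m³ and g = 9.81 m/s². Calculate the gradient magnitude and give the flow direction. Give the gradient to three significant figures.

i ≈ 0.00634; groundwater flows toward the west

Pressure head at well H: ψ = P/(ρg) = 101.4×1000 / (1000 × 9.81) = 10.34 m.
Total head at well H: h = z + ψ = 10.41 + 10.34 = 20.75 m.
Total head at well B: h = 36.82 − 8.53 = 28.29 m.
Head difference: h(well H) − h(well B) = 20.75 − 28.29 = -7.54 m.
Hydraulic gradient: i = |Δh| / L = 7.54 / 1190 = 0.00634.
Flow is from higher to lower head: from well B toward well H, i.e. toward the west.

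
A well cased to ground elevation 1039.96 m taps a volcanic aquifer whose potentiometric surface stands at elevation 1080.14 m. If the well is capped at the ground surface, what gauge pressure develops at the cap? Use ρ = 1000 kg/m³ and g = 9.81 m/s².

P ≈ 394 kPa

Head above the cap: Δh = 1080.14 − 1039.96 = 40.18 m.
P = ρgΔh = 1000 × 9.81 × 40.18 = 394166 Pa ≈ 394 kPa.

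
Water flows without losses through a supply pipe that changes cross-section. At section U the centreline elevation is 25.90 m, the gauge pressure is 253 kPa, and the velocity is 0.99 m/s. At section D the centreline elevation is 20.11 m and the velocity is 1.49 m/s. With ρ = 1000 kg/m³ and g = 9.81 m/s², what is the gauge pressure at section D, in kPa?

Pressure head at U: ψ₁ = P₁/(ρg) = 253×1000 / (1000 × 9.81) = 25.79 m.
Velocity heads: v₁²/2g = 0.99²/19.62 = 0.050 m; v₂²/2g = 1.49²/19.62 = 0.113 m.
Total head H = z₁ + ψ₁ + v₁²/2g = 25.90 + 25.79 + 0.050 = 51.74 m.
ψ₂ = H − z₂ − v₂²/2g = 51.74 − 20.11 − 0.113 = 31.52 m.
P₂ = ρgψ₂ = 1000 × 9.81 × 31.52 ≈ 309 kPa.

P₂ ≈ 309 kPa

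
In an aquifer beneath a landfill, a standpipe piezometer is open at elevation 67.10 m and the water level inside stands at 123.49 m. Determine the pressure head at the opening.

Total head h = 123.49 m (the water-surface elevation in the piezometer).
Pressure head ψ = h − z = 123.49 − 67.10 = 56.39 m.

ψ ≈ 56.39 m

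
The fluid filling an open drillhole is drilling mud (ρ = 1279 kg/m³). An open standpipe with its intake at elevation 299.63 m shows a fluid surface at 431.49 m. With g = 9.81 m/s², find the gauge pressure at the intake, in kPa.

Pressure head ψ = h − z = 431.49 − 299.63 = 131.86 m.
P = ρgψ = 1279 × 9.81 × 131.86 = 1654446 Pa ≈ 1650 kPa.

P ≈ 1650 kPa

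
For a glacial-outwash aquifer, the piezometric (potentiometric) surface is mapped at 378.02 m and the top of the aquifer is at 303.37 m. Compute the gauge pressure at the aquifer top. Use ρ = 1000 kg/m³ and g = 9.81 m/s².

Pressure head at the aquifer top: ψ = h − z = 378.02 − 303.37 = 74.65 m.
P = ρgψ = 1000 × 9.81 × 74.65 = 732316 Pa ≈ 732 kPa.

P ≈ 732 kPa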